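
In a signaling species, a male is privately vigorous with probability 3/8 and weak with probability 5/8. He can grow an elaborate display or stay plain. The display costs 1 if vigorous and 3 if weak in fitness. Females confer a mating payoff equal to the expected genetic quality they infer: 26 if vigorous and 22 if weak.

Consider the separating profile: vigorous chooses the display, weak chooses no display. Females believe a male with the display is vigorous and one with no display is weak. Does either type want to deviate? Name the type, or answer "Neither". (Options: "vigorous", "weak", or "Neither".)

weak

The display pays 26; no display pays 22.
vigorous: assigned the display, nets 26 − 1 = 25; deviating to no display nets 22.
weak: assigned no display, nets 22; deviating to the display nets 26 − 3 = 23.
The weak type gains 1 by deviating.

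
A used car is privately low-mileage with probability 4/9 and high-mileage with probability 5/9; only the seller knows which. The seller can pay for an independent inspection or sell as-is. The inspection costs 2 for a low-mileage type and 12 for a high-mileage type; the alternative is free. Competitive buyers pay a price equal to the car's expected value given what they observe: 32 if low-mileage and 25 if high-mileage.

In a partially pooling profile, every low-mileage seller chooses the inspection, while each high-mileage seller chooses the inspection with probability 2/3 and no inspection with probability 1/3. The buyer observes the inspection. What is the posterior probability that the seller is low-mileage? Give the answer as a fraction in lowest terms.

6/11

P(the inspection) = (4/9)·1 + (5/9)·(2/3) = 22/27.
By Bayes' rule, P(low-mileage | the inspection) = (4/9) / (22/27) = 6/11.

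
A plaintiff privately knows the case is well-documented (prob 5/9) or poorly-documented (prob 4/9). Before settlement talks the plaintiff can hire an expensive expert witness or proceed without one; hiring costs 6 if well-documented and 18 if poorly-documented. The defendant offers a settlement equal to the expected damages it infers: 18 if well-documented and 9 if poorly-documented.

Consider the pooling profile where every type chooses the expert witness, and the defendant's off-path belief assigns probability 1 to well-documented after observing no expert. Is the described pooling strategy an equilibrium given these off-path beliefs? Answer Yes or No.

On path, the defendant holds the prior and pays 5/9·18 + 4/9·9 = 14. Off path (no expert), believing well-documented, it pays 18.
well-documented: the expert witness nets 14 − 6 = 8; no expert nets 18. well-documented would deviate.
poorly-documented: the expert witness nets 14 − 18 = -4; no expert nets 18. poorly-documented would deviate.
A type deviates, so pooling fails.

No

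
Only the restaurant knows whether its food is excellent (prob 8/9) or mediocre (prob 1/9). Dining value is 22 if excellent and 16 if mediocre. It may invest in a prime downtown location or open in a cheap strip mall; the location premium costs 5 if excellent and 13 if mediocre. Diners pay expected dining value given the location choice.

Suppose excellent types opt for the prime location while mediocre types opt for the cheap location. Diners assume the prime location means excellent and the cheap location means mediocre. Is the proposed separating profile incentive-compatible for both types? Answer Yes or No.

Yes

Under these beliefs, the prime location earns price premium 22 and the cheap location earns price premium 16.
excellent: the prime location nets 22 − 5 = 17; the cheap location nets 16. excellent prefers the prime location.
mediocre: the prime location nets 22 − 13 = 9; the cheap location nets 16. mediocre prefers the cheap location.
Neither type deviates, so the separating profile is an equilibrium.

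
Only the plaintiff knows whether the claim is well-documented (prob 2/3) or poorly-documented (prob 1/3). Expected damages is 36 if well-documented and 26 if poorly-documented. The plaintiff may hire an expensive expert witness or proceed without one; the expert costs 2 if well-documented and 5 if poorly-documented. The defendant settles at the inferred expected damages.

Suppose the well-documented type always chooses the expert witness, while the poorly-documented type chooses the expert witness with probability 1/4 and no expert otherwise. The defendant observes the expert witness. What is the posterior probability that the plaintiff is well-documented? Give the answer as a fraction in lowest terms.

8/9

P(the expert witness) = (2/3)·1 + (1/3)·(1/4) = 3/4.
By Bayes' rule, P(well-documented | the expert witness) = (2/3) / (3/4) = 8/9.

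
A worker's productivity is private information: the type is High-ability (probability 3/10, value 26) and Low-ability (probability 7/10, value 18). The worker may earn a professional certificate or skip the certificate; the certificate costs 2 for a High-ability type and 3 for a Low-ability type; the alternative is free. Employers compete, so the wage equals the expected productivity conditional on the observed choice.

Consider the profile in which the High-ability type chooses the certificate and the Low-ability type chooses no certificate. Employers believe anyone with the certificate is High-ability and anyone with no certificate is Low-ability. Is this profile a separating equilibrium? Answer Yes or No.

No

Under these beliefs, the certificate earns wage 26 and no certificate earns wage 18.
High-ability: the certificate nets 26 − 2 = 24; no certificate nets 18. High-ability prefers the certificate.
Low-ability: the certificate nets 26 − 3 = 23; no certificate nets 18. Low-ability would deviate to the certificate.
Low-ability has a profitable deviation, so the profile is not an equilibrium.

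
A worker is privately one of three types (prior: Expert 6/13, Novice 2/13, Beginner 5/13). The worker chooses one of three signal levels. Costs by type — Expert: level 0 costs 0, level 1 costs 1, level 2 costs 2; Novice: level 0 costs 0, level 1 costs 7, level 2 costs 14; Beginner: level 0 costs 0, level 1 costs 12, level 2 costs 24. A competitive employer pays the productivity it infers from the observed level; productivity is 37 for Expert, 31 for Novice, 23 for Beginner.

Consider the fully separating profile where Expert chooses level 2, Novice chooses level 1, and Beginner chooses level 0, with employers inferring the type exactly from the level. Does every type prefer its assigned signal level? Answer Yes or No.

Yes

Separating wages: level 2 → 37, level 1 → 31, level 0 → 23.
Expert (assigned level 2): level 0: 23 − 0 = 23; level 1: 31 − 1 = 30; level 2: 37 − 2 = 35. Expert stays.
Novice (assigned level 1): level 0: 23 − 0 = 23; level 1: 31 − 7 = 24; level 2: 37 − 14 = 23. Novice stays.
Beginner (assigned level 0): level 0: 23 − 0 = 23; level 1: 31 − 12 = 19; level 2: 37 − 24 = 13. Beginner stays.
Every type prefers its assigned level; separation holds.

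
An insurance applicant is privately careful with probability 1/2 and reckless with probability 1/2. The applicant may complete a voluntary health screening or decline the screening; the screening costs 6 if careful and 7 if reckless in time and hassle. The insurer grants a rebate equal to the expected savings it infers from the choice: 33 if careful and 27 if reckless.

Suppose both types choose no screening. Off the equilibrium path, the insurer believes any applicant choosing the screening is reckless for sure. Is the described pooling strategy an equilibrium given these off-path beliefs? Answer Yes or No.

Yes

On path, the insurer holds the prior and pays 1/2·33 + 1/2·27 = 30. Off path (the screening), believing reckless, it pays 27.
careful: no screening nets 30; the screening nets 27 − 6 = 21. careful stays.
reckless: no screening nets 30; the screening nets 27 − 7 = 20. reckless stays.
No type deviates, so pooling is sustained.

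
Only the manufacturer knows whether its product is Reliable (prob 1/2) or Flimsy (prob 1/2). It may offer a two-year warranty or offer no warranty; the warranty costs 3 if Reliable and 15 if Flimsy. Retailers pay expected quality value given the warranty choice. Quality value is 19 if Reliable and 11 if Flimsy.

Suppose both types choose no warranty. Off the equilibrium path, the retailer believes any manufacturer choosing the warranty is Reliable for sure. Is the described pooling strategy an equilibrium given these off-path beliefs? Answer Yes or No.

On path, the retailer holds the prior and pays 1/2·19 + 1/2·11 = 15. Off path (the warranty), believing Reliable, it pays 19.
Reliable: no warranty nets 15; the warranty nets 19 − 3 = 16. Reliable would deviate.
Flimsy: no warranty nets 15; the warranty nets 19 − 15 = 4. Flimsy stays.
A type deviates, so pooling fails.

No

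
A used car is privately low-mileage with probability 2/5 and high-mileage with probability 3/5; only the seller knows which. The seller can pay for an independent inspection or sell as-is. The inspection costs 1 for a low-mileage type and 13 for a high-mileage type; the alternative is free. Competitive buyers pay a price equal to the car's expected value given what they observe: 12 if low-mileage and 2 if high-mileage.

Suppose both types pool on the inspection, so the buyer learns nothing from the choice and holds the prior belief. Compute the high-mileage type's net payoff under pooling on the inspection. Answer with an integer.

Pooled price = 2/5·12 + 3/5·2 = 6.
high-mileage pays cost 13 for the inspection, so net payoff = 6 − 13 = -7.

-7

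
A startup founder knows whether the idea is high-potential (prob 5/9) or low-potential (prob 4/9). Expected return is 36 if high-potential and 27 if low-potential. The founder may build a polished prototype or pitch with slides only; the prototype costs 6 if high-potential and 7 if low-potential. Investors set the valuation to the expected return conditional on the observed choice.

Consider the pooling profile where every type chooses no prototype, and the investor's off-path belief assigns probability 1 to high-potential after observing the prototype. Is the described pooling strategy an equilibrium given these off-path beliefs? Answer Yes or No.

On path, the investor holds the prior and pays 5/9·36 + 4/9·27 = 32. Off path (the prototype), believing high-potential, it pays 36.
high-potential: no prototype nets 32; the prototype nets 36 − 6 = 30. high-potential stays.
low-potential: no prototype nets 32; the prototype nets 36 − 7 = 29. low-potential stays.
No type deviates, so pooling is sustained.

Yes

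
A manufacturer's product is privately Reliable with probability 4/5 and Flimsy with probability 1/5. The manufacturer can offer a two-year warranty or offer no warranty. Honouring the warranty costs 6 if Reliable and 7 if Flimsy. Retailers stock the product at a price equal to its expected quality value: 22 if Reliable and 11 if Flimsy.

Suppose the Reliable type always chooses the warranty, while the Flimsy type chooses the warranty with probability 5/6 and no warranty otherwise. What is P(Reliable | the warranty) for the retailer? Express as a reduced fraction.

P(the warranty) = (4/5)·1 + (1/5)·(5/6) = 29/30.
By Bayes' rule, P(Reliable | the warranty) = (4/5) / (29/30) = 24/29.

24/29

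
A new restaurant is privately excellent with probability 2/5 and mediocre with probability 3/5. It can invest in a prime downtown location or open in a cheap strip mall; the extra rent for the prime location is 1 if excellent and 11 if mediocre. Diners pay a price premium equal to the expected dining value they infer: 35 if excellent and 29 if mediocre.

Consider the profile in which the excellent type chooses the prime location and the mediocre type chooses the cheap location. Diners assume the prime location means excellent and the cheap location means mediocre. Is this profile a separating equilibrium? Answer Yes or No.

Under these beliefs, the prime location earns price premium 35 and the cheap location earns price premium 29.
excellent: the prime location nets 35 − 1 = 34; the cheap location nets 29. excellent prefers the prime location.
mediocre: the prime location nets 35 − 11 = 24; the cheap location nets 29. mediocre prefers the cheap location.
Neither type deviates, so the separating profile is an equilibrium.

Yes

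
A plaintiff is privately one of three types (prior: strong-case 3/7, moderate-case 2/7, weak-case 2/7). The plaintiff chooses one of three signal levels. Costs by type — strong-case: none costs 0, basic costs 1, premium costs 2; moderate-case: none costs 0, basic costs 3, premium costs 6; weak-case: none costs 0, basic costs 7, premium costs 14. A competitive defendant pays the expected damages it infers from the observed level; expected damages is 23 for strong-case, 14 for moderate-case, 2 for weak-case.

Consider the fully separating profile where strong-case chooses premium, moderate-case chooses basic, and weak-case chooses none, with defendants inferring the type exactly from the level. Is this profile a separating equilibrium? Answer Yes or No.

Separating settlements: premium → 23, basic → 14, none → 2.
strong-case (assigned premium): none: 2 − 0 = 2; basic: 14 − 1 = 13; premium: 23 − 2 = 21. strong-case stays.
moderate-case (assigned basic): none: 2 − 0 = 2; basic: 14 − 3 = 11; premium: 23 − 6 = 17. moderate-case prefers premium.
weak-case (assigned none): none: 2 − 0 = 2; basic: 14 − 7 = 7; premium: 23 − 14 = 9. weak-case prefers premium.
At least one type deviates; the separating profile fails.

No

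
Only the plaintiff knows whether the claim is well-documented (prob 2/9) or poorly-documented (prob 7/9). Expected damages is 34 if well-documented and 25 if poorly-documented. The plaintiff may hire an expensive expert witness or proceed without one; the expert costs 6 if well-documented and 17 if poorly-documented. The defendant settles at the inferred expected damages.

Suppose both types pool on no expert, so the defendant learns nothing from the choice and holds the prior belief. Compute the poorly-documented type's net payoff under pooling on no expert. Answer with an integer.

Pooled settlement = 2/9·34 + 7/9·25 = 27.
poorly-documented pays no cost for no expert, so net payoff = 27.

27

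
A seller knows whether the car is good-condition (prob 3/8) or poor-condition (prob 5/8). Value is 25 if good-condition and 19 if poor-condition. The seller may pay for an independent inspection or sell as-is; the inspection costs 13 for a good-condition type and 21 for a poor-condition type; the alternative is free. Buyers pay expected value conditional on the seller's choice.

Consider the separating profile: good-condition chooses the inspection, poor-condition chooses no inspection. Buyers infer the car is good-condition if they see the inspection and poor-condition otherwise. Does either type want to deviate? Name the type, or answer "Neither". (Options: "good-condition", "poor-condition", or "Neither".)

good-condition

The inspection pays 25; no inspection pays 19.
good-condition: assigned the inspection, nets 25 − 13 = 12; deviating to no inspection nets 19.
poor-condition: assigned no inspection, nets 19; deviating to the inspection nets 25 − 21 = 4.
The good-condition type gains 7 by deviating.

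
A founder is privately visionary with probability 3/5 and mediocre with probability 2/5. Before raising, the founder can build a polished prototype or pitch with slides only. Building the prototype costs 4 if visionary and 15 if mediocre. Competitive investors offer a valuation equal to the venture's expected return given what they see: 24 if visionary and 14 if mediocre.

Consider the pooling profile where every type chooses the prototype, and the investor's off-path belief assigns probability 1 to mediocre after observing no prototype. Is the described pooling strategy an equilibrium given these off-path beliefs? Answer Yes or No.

On path, the investor holds the prior and pays 3/5·24 + 2/5·14 = 20. Off path (no prototype), believing mediocre, it pays 14.
visionary: the prototype nets 20 − 4 = 16; no prototype nets 14. visionary stays.
mediocre: the prototype nets 20 − 15 = 5; no prototype nets 14. mediocre would deviate.
A type deviates, so pooling fails.

No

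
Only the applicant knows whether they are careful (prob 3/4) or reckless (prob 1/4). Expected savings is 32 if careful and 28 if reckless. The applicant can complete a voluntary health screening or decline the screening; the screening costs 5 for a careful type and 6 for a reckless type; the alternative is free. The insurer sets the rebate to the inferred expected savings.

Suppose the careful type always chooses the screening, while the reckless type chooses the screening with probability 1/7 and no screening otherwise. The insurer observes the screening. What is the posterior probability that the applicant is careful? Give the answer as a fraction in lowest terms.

21/22

P(the screening) = (3/4)·1 + (1/4)·(1/7) = 11/14.
By Bayes' rule, P(careful | the screening) = (3/4) / (11/14) = 21/22.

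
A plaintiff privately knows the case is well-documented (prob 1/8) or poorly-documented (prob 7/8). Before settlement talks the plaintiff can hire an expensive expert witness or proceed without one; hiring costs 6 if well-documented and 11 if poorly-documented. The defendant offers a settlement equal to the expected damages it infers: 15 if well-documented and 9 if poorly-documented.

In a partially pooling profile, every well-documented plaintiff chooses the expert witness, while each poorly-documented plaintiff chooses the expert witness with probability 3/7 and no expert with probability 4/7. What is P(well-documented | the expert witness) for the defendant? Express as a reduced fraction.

1/4

P(the expert witness) = (1/8)·1 + (7/8)·(3/7) = 1/2.
By Bayes' rule, P(well-documented | the expert witness) = (1/8) / (1/2) = 1/4.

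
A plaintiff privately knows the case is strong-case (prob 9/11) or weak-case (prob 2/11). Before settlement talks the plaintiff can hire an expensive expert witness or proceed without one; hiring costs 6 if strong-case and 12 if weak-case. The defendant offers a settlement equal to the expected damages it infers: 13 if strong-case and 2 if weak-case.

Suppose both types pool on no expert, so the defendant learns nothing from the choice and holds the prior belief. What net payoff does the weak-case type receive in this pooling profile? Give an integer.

11

Pooled settlement = 9/11·13 + 2/11·2 = 11.
weak-case pays no cost for no expert, so net payoff = 11.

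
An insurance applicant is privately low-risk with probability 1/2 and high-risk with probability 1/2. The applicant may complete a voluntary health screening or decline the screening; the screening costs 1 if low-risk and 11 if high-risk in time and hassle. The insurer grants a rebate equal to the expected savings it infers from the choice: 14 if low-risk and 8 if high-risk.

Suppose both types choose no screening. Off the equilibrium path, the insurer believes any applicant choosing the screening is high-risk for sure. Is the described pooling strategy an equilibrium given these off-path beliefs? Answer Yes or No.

On path, the insurer holds the prior and pays 1/2·14 + 1/2·8 = 11. Off path (the screening), believing high-risk, it pays 8.
low-risk: no screening nets 11; the screening nets 8 − 1 = 7. low-risk stays.
high-risk: no screening nets 11; the screening nets 8 − 11 = -3. high-risk stays.
No type deviates, so pooling is sustained.

Yes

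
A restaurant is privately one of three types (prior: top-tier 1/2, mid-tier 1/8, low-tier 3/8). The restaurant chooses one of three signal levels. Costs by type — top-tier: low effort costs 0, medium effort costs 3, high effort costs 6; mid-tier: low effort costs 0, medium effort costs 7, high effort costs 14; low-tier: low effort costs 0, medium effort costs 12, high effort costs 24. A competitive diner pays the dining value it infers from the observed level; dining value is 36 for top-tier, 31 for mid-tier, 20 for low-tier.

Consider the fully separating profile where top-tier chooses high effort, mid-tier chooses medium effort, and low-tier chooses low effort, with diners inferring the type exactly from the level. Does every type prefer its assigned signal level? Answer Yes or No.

Yes

Separating price premiums: high effort → 36, medium effort → 31, low effort → 20.
top-tier (assigned high effort): low effort: 20 − 0 = 20; medium effort: 31 − 3 = 28; high effort: 36 − 6 = 30. top-tier stays.
mid-tier (assigned medium effort): low effort: 20 − 0 = 20; medium effort: 31 − 7 = 24; high effort: 36 − 14 = 22. mid-tier stays.
low-tier (assigned low effort): low effort: 20 − 0 = 20; medium effort: 31 − 12 = 19; high effort: 36 − 24 = 12. low-tier stays.
Every type prefers its assigned level; separation holds.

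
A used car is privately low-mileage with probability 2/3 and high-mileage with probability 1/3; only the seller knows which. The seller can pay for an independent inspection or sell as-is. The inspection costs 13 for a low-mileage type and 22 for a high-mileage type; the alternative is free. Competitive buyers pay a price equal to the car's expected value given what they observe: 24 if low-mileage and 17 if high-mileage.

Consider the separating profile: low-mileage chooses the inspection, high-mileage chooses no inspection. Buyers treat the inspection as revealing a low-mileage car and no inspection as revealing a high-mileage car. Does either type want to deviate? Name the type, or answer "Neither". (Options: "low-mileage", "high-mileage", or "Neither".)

The inspection pays 24; no inspection pays 17.
low-mileage: assigned the inspection, nets 24 − 13 = 11; deviating to no inspection nets 17.
high-mileage: assigned no inspection, nets 17; deviating to the inspection nets 24 − 22 = 2.
The low-mileage type gains 6 by deviating.

low-mileage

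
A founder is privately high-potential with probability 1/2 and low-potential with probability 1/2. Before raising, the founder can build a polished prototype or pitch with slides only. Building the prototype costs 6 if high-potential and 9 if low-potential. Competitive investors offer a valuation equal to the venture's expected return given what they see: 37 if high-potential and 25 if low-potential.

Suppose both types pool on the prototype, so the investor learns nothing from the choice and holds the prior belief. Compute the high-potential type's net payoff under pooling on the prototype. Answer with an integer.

Pooled valuation = 1/2·37 + 1/2·25 = 31.
high-potential pays cost 6 for the prototype, so net payoff = 31 − 6 = 25.

25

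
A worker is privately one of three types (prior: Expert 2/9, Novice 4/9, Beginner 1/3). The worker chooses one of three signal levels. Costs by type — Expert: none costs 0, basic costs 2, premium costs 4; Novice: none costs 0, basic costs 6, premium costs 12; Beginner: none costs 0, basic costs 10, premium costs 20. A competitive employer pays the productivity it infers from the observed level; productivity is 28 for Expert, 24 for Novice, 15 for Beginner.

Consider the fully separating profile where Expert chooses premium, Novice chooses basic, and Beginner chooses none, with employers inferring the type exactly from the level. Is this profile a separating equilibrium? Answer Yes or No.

Yes

Separating wages: premium → 28, basic → 24, none → 15.
Expert (assigned premium): none: 15 − 0 = 15; basic: 24 − 2 = 22; premium: 28 − 4 = 24. Expert stays.
Novice (assigned basic): none: 15 − 0 = 15; basic: 24 − 6 = 18; premium: 28 − 12 = 16. Novice stays.
Beginner (assigned none): none: 15 − 0 = 15; basic: 24 − 10 = 14; premium: 28 − 20 = 8. Beginner stays.
Every type prefers its assigned level; separation holds.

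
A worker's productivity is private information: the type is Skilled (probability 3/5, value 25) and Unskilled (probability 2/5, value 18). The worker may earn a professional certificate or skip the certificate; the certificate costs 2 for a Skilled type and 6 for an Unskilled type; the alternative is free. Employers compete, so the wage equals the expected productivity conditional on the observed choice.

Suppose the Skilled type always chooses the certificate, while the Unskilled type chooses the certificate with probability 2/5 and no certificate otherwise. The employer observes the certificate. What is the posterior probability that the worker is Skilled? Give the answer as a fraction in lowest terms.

P(the certificate) = (3/5)·1 + (2/5)·(2/5) = 19/25.
By Bayes' rule, P(Skilled | the certificate) = (3/5) / (19/25) = 15/19.

15/19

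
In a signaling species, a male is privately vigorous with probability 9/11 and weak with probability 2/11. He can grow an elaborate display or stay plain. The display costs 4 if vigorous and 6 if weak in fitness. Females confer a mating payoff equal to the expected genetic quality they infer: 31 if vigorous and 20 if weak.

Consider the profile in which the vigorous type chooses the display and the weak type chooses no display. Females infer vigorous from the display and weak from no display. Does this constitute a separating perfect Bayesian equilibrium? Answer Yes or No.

Under these beliefs, the display earns mating payoff 31 and no display earns mating payoff 20.
vigorous: the display nets 31 − 4 = 27; no display nets 20. vigorous prefers the display.
weak: the display nets 31 − 6 = 25; no display nets 20. weak would deviate to the display.
weak has a profitable deviation, so the profile is not an equilibrium.

No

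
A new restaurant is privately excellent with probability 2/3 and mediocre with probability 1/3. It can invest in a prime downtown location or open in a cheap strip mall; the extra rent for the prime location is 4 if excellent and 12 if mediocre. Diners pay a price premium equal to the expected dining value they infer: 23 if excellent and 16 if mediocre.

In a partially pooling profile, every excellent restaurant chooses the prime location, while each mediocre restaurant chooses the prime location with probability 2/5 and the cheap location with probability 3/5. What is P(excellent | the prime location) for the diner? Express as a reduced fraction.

P(the prime location) = (2/3)·1 + (1/3)·(2/5) = 4/5.
By Bayes' rule, P(excellent | the prime location) = (2/3) / (4/5) = 5/6.

5/6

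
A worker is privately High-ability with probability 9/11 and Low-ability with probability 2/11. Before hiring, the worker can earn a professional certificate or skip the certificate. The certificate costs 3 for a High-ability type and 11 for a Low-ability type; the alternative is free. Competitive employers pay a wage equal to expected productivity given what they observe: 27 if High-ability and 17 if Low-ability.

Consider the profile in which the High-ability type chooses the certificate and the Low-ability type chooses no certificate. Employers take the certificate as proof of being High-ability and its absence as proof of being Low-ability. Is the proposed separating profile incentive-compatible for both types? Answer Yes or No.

Under these beliefs, the certificate earns wage 27 and no certificate earns wage 17.
High-ability: the certificate nets 27 − 3 = 24; no certificate nets 17. High-ability prefers the certificate.
Low-ability: the certificate nets 27 − 11 = 16; no certificate nets 17. Low-ability prefers no certificate.
Neither type deviates, so the separating profile is an equilibrium.

Yes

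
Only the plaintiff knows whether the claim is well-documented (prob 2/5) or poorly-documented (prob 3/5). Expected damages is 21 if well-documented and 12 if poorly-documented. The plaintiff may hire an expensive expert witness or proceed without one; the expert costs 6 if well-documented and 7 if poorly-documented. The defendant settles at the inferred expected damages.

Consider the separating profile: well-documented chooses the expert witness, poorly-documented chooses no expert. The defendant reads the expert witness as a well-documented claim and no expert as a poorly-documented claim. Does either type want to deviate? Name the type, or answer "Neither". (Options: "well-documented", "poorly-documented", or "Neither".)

The expert witness pays 21; no expert pays 12.
well-documented: assigned the expert witness, nets 21 − 6 = 15; deviating to no expert nets 12.
poorly-documented: assigned no expert, nets 12; deviating to the expert witness nets 21 − 7 = 14.
The poorly-documented type gains 2 by deviating.

poorly-documented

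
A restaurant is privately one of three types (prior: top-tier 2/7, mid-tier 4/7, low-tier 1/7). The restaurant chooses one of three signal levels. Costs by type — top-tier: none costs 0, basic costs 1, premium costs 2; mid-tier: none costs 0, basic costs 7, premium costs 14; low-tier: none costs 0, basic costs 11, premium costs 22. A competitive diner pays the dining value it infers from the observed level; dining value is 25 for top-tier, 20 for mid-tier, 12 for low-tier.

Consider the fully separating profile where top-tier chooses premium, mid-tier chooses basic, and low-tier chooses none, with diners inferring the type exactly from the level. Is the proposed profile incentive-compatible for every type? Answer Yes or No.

Separating price premiums: premium → 25, basic → 20, none → 12.
top-tier (assigned premium): none: 12 − 0 = 12; basic: 20 − 1 = 19; premium: 25 − 2 = 23. top-tier stays.
mid-tier (assigned basic): none: 12 − 0 = 12; basic: 20 − 7 = 13; premium: 25 − 14 = 11. mid-tier stays.
low-tier (assigned none): none: 12 − 0 = 12; basic: 20 − 11 = 9; premium: 25 − 22 = 3. low-tier stays.
Every type prefers its assigned level; separation holds.

Yes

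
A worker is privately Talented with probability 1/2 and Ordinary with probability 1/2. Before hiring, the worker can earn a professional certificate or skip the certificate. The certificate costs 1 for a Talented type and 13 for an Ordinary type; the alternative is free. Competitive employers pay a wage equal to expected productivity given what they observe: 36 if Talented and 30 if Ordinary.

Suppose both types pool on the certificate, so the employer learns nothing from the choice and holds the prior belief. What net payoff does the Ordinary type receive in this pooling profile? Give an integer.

20

Pooled wage = 1/2·36 + 1/2·30 = 33.
Ordinary pays cost 13 for the certificate, so net payoff = 33 − 13 = 20.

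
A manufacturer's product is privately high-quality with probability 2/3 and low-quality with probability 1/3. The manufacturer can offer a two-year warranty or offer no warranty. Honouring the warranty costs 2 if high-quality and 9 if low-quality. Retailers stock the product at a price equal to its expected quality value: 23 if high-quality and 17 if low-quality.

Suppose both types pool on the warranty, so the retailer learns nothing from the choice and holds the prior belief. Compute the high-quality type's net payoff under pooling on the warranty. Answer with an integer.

19

Pooled price = 2/3·23 + 1/3·17 = 21.
high-quality pays cost 2 for the warranty, so net payoff = 21 − 2 = 19.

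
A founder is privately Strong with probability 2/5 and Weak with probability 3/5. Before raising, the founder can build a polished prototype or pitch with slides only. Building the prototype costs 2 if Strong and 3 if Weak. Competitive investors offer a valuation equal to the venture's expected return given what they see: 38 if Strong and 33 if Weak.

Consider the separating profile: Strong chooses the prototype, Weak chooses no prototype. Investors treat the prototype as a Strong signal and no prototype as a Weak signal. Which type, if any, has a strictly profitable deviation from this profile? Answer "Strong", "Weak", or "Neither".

The prototype pays 38; no prototype pays 33.
Strong: assigned the prototype, nets 38 − 2 = 36; deviating to no prototype nets 33.
Weak: assigned no prototype, nets 33; deviating to the prototype nets 38 − 3 = 35.
The Weak type gains 2 by deviating.

Weak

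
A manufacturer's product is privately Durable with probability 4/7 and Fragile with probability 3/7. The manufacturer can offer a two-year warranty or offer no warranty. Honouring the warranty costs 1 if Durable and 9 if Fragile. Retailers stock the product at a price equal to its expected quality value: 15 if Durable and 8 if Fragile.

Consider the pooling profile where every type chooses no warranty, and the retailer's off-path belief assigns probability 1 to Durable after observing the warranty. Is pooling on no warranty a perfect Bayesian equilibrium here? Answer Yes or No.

On path, the retailer holds the prior and pays 4/7·15 + 3/7·8 = 12. Off path (the warranty), believing Durable, it pays 15.
Durable: no warranty nets 12; the warranty nets 15 − 1 = 14. Durable would deviate.
Fragile: no warranty nets 12; the warranty nets 15 − 9 = 6. Fragile stays.
A type deviates, so pooling fails.

No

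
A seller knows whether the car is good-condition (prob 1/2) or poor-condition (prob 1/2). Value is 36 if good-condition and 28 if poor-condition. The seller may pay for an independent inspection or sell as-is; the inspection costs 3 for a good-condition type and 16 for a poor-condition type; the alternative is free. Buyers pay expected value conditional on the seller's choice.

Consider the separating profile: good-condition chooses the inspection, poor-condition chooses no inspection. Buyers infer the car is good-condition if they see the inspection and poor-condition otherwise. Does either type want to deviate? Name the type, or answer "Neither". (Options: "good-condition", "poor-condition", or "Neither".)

The inspection pays 36; no inspection pays 28.
good-condition: assigned the inspection, nets 36 − 3 = 33; deviating to no inspection nets 28.
poor-condition: assigned no inspection, nets 28; deviating to the inspection nets 36 − 16 = 20.
Both types strictly prefer their assigned action; no profitable deviation.

Neither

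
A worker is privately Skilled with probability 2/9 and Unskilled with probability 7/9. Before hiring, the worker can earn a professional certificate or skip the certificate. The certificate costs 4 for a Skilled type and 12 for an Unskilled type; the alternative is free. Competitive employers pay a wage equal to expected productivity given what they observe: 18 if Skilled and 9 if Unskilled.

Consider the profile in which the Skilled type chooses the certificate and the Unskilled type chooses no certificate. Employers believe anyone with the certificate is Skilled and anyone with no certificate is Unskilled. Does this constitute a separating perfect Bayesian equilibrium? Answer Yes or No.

Under these beliefs, the certificate earns wage 18 and no certificate earns wage 9.
Skilled: the certificate nets 18 − 4 = 14; no certificate nets 9. Skilled prefers the certificate.
Unskilled: the certificate nets 18 − 12 = 6; no certificate nets 9. Unskilled prefers no certificate.
Neither type deviates, so the separating profile is an equilibrium.

Yes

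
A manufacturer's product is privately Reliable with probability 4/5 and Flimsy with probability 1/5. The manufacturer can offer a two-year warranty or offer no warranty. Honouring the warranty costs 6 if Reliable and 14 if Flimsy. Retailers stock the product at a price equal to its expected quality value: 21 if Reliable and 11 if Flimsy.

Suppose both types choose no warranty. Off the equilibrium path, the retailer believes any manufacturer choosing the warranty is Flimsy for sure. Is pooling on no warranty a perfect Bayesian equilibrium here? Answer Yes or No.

Yes

On path, the retailer holds the prior and pays 4/5·21 + 1/5·11 = 19. Off path (the warranty), believing Flimsy, it pays 11.
Reliable: no warranty nets 19; the warranty nets 11 − 6 = 5. Reliable stays.
Flimsy: no warranty nets 19; the warranty nets 11 − 14 = -3. Flimsy stays.
No type deviates, so pooling is sustained.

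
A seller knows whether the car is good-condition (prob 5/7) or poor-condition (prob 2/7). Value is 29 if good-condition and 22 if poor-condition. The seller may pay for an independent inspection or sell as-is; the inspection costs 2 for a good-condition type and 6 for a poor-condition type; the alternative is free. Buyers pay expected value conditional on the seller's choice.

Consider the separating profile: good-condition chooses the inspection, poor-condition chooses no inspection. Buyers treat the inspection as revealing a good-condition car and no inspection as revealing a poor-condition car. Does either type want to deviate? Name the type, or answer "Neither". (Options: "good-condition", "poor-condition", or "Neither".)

The inspection pays 29; no inspection pays 22.
good-condition: assigned the inspection, nets 29 − 2 = 27; deviating to no inspection nets 22.
poor-condition: assigned no inspection, nets 22; deviating to the inspection nets 29 − 6 = 23.
The poor-condition type gains 1 by deviating.

poor-condition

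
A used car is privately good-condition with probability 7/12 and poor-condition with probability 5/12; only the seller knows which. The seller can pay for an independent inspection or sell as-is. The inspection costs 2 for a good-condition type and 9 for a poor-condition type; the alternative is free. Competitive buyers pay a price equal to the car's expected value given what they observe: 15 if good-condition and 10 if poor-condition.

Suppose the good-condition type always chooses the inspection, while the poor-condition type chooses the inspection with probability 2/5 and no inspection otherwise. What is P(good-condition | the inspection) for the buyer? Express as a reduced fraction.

7/9

P(the inspection) = (7/12)·1 + (5/12)·(2/5) = 3/4.
By Bayes' rule, P(good-condition | the inspection) = (7/12) / (3/4) = 7/9.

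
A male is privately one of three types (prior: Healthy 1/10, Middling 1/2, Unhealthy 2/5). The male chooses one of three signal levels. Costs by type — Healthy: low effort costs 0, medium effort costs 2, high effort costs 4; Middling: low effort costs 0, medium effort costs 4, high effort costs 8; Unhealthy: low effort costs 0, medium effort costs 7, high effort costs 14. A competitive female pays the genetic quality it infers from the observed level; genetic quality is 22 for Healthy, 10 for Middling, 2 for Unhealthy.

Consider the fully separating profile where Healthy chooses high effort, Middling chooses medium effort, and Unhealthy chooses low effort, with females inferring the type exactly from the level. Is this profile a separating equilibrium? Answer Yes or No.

No

Separating mating payoffs: high effort → 22, medium effort → 10, low effort → 2.
Healthy (assigned high effort): low effort: 2 − 0 = 2; medium effort: 10 − 2 = 8; high effort: 22 − 4 = 18. Healthy stays.
Middling (assigned medium effort): low effort: 2 − 0 = 2; medium effort: 10 − 4 = 6; high effort: 22 − 8 = 14. Middling prefers high effort.
Unhealthy (assigned low effort): low effort: 2 − 0 = 2; medium effort: 10 − 7 = 3; high effort: 22 − 14 = 8. Unhealthy prefers high effort.
At least one type deviates; the separating profile fails.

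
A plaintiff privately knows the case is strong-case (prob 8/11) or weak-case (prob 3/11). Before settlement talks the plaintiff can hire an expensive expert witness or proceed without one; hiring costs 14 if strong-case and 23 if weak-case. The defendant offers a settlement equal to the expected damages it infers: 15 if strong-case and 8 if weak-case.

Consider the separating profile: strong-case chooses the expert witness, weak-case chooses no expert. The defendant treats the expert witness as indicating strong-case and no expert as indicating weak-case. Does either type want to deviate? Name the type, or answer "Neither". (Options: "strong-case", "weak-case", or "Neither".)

The expert witness pays 15; no expert pays 8.
strong-case: assigned the expert witness, nets 15 − 14 = 1; deviating to no expert nets 8.
weak-case: assigned no expert, nets 8; deviating to the expert witness nets 15 − 23 = -8.
The strong-case type gains 7 by deviating.

strong-case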